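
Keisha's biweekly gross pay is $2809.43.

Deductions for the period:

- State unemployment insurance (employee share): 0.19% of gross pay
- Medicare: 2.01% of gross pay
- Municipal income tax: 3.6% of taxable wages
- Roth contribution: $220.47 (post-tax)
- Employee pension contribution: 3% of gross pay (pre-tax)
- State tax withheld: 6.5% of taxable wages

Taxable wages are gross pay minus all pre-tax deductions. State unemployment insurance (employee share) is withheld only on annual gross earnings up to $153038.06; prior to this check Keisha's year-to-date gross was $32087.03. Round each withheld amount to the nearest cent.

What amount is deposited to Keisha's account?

$2167.63

Employee pension contribution: $2809.43 × 0.03 = $84.28
Taxable wages = $2809.43 − $84.28 = $2725.15
Municipal income tax: $2725.15 × 0.036 = $98.11
State tax withheld: $2725.15 × 0.065 = $177.13
Medicare: $2809.43 × 0.0201 = $56.47
State unemployment insurance (employee share): cap not yet reached, full $2809.43 is subject → $2809.43 × 0.0019 = $5.34
Roth contribution: $220.47
Total deductions = $84.28 + $98.11 + $177.13 + $56.47 + $5.34 + $220.47 = $641.80
Net pay = $2809.43 − $641.80 = $2167.63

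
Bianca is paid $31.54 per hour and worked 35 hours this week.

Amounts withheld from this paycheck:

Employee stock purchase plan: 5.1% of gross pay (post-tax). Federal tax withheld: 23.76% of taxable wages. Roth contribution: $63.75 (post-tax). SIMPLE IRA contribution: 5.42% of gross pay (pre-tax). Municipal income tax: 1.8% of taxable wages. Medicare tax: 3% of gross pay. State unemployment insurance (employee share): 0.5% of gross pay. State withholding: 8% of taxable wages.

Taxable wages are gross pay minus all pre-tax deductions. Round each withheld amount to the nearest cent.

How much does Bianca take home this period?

$534.99

Gross pay: 35 × $31.54 = $1,103.90
SIMPLE IRA contribution: $1,103.90 × 0.0542 = $59.83
Taxable wages = $1,103.90 − $59.83 = $1,044.07
Municipal income tax: $1,044.07 × 0.018 = $18.79
Federal tax withheld: $1,044.07 × 0.2376 = $248.07
State withholding: $1,044.07 × 0.08 = $83.53
State unemployment insurance (employee share): $1,103.90 × 0.005 = $5.52
Medicare tax: $1,103.90 × 0.03 = $33.12
Roth contribution: $63.75
Employee stock purchase plan: $1,103.90 × 0.051 = $56.30
Total deductions = $59.83 + $18.79 + $248.07 + $83.53 + $5.52 + $33.12 + $63.75 + $56.30 = $568.91
Net pay = $1,103.90 − $568.91 = $534.99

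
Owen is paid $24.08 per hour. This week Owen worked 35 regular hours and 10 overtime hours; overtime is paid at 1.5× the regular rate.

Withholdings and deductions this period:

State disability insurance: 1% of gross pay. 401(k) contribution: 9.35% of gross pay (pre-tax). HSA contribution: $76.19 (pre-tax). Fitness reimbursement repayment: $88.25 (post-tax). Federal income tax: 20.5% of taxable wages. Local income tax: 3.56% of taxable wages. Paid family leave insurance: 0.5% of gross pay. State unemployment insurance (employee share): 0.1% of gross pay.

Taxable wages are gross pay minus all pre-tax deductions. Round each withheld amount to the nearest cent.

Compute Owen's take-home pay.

$663.47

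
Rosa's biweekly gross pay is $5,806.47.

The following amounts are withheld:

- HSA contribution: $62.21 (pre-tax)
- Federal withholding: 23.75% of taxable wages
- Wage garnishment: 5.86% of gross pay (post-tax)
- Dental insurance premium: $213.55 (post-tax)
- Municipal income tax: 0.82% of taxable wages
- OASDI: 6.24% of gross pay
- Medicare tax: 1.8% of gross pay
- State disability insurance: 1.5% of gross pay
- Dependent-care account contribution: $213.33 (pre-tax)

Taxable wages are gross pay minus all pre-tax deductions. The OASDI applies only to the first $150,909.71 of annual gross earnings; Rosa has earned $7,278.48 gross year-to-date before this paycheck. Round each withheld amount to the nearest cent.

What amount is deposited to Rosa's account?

Dependent-care account contribution: $213.33
HSA contribution: $62.21
Pre-tax total = $213.33 + $62.21 = $275.54
Taxable wages = $5,806.47 − $275.54 = $5,530.93
Municipal income tax: $5,530.93 × 0.0082 = $45.35
Federal withholding: $5,530.93 × 0.2375 = $1,313.60
Medicare tax: $5,806.47 × 0.018 = $104.52
OASDI: cap not yet reached, full $5,806.47 is subject → $5,806.47 × 0.0624 = $362.32
State disability insurance: $5,806.47 × 0.015 = $87.10
Wage garnishment: $5,806.47 × 0.0586 = $340.26
Dental insurance premium: $213.55
Total deductions = $213.33 + $62.21 + $45.35 + $1,313.60 + $104.52 + $362.32 + $87.10 + $340.26 + $213.55 = $2,742.24
Net pay = $5,806.47 − $2,742.24 = $3,064.23

$3,064.23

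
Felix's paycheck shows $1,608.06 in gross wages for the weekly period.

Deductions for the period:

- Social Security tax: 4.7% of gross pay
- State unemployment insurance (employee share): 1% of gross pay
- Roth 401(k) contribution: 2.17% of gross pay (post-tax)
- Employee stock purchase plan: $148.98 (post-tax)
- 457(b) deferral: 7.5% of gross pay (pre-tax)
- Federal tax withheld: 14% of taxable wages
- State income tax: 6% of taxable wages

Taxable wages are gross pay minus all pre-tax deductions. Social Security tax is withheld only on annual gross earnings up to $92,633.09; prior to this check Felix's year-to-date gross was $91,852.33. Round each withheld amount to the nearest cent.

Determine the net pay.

457(b) deferral: $1,608.06 × 0.075 = $120.60
Taxable wages = $1,608.06 − $120.60 = $1,487.46
State income tax: $1,487.46 × 0.06 = $89.25
Federal tax withheld: $1,487.46 × 0.14 = $208.24
State unemployment insurance (employee share): $1,608.06 × 0.01 = $16.08
Social Security tax: only $92,633.09 − $91,852.33 = $780.76 of this check is subject → $780.76 × 0.047 = $36.70
Roth 401(k) contribution: $1,608.06 × 0.0217 = $34.89
Employee stock purchase plan: $148.98
Total deductions = $120.60 + $89.25 + $208.24 + $16.08 + $36.70 + $34.89 + $148.98 = $654.74
Net pay = $1,608.06 − $654.74 = $953.32

$953.32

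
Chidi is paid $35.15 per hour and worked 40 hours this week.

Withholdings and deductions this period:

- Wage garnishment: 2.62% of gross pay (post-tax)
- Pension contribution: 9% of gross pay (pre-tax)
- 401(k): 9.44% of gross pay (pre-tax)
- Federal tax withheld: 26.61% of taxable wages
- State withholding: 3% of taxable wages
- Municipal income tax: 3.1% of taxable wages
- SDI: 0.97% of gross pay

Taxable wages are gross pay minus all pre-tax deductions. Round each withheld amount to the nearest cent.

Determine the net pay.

$721.16

Gross pay: 40 × $35.15 = $1,406.00
401(k): $1,406.00 × 0.0944 = $132.73
Pension contribution: $1,406.00 × 0.09 = $126.54
Pre-tax total = $132.73 + $126.54 = $259.27
Taxable wages = $1,406.00 − $259.27 = $1,146.73
State withholding: $1,146.73 × 0.03 = $34.40
Federal tax withheld: $1,146.73 × 0.2661 = $305.14
Municipal income tax: $1,146.73 × 0.031 = $35.55
SDI: $1,406.00 × 0.0097 = $13.64
Wage garnishment: $1,406.00 × 0.0262 = $36.84
Total deductions = $132.73 + $126.54 + $34.40 + $305.14 + $35.55 + $13.64 + $36.84 = $684.84
Net pay = $1,406.00 − $684.84 = $721.16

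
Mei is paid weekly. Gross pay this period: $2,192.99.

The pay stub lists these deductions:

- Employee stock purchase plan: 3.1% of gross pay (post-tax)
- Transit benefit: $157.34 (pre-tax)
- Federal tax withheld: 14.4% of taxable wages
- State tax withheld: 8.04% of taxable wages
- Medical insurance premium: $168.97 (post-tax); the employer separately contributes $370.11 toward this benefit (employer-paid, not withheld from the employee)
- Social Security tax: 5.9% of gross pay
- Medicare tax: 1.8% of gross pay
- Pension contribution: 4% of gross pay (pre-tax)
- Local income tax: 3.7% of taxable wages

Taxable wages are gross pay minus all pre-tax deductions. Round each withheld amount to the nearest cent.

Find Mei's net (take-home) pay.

Pension contribution: $2,192.99 × 0.04 = $87.72
Transit benefit: $157.34
Pre-tax total = $87.72 + $157.34 = $245.06
Taxable wages = $2,192.99 − $245.06 = $1,947.93
State tax withheld: $1,947.93 × 0.0804 = $156.61
Local income tax: $1,947.93 × 0.037 = $72.07
Federal tax withheld: $1,947.93 × 0.144 = $280.50
Social Security tax: $2,192.99 × 0.059 = $129.39
Medicare tax: $2,192.99 × 0.018 = $39.47
Employee stock purchase plan: $2,192.99 × 0.031 = $67.98
Medical insurance premium: $168.97
(Employer's $370.11 toward medical insurance premium is not withheld from the employee.)
Total deductions = $87.72 + $157.34 + $156.61 + $72.07 + $280.50 + $129.39 + $39.47 + $67.98 + $168.97 = $1,160.05
Net pay = $2,192.99 − $1,160.05 = $1,032.94

$1,032.94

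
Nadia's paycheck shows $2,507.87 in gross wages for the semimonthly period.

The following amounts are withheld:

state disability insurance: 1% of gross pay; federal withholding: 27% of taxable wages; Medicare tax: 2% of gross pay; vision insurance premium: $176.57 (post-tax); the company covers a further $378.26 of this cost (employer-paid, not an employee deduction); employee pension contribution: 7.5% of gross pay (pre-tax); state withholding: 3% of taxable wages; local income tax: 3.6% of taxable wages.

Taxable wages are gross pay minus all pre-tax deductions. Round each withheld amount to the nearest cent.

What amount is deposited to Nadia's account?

$1,288.53

Employee pension contribution: $2,507.87 × 0.075 = $188.09
Taxable wages = $2,507.87 − $188.09 = $2,319.78
State withholding: $2,319.78 × 0.03 = $69.59
Federal withholding: $2,319.78 × 0.27 = $626.34
Local income tax: $2,319.78 × 0.036 = $83.51
State disability insurance: $2,507.87 × 0.01 = $25.08
Medicare tax: $2,507.87 × 0.02 = $50.16
Vision insurance premium: $176.57
(Employer's $378.26 toward vision insurance premium is not withheld from the employee.)
Total deductions = $188.09 + $69.59 + $626.34 + $83.51 + $25.08 + $50.16 + $176.57 = $1,219.34
Net pay = $2,507.87 − $1,219.34 = $1,288.53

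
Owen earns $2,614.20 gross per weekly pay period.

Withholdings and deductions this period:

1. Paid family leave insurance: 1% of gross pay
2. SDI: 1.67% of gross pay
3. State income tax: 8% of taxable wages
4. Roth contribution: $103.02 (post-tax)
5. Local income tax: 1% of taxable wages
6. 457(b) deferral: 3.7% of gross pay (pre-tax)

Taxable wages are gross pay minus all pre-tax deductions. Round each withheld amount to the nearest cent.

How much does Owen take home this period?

457(b) deferral: $2,614.20 × 0.037 = $96.73
Taxable wages = $2,614.20 − $96.73 = $2,517.47
Local income tax: $2,517.47 × 0.01 = $25.17
State income tax: $2,517.47 × 0.08 = $201.40
Paid family leave insurance: $2,614.20 × 0.01 = $26.14
SDI: $2,614.20 × 0.0167 = $43.66
Roth contribution: $103.02
Total deductions = $96.73 + $25.17 + $201.40 + $26.14 + $43.66 + $103.02 = $496.12
Net pay = $2,614.20 − $496.12 = $2,118.08

$2,118.08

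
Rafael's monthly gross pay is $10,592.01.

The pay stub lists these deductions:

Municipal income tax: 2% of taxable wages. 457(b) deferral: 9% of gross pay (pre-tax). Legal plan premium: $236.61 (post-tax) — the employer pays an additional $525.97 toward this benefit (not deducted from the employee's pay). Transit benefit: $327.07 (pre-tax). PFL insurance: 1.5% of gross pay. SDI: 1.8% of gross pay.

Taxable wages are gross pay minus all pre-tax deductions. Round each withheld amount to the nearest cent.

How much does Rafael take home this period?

$8,539.28

Transit benefit: $327.07
457(b) deferral: $10,592.01 × 0.09 = $953.28
Pre-tax total = $327.07 + $953.28 = $1,280.35
Taxable wages = $10,592.01 − $1,280.35 = $9,311.66
Municipal income tax: $9,311.66 × 0.02 = $186.23
PFL insurance: $10,592.01 × 0.015 = $158.88
SDI: $10,592.01 × 0.018 = $190.66
Legal plan premium: $236.61
(Employer's $525.97 toward legal plan premium is not withheld from the employee.)
Total deductions = $327.07 + $953.28 + $186.23 + $158.88 + $190.66 + $236.61 = $2,052.73
Net pay = $10,592.01 − $2,052.73 = $8,539.28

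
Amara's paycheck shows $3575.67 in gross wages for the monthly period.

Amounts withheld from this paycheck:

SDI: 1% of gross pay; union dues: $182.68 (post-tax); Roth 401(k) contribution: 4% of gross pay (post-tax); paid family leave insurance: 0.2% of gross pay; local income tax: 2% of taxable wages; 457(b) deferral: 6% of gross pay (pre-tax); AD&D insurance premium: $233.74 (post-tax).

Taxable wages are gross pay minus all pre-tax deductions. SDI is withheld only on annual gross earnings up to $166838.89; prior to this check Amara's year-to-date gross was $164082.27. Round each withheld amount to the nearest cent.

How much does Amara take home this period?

$2699.74

457(b) deferral: $3575.67 × 0.06 = $214.54
Taxable wages = $3575.67 − $214.54 = $3361.13
Local income tax: $3361.13 × 0.02 = $67.22
Paid family leave insurance: $3575.67 × 0.002 = $7.15
SDI: only $166838.89 − $164082.27 = $2756.62 of this check is subject → $2756.62 × 0.01 = $27.57
AD&D insurance premium: $233.74
Roth 401(k) contribution: $3575.67 × 0.04 = $143.03
Union dues: $182.68
Total deductions = $214.54 + $67.22 + $7.15 + $27.57 + $233.74 + $143.03 + $182.68 = $875.93
Net pay = $3575.67 − $875.93 = $2699.74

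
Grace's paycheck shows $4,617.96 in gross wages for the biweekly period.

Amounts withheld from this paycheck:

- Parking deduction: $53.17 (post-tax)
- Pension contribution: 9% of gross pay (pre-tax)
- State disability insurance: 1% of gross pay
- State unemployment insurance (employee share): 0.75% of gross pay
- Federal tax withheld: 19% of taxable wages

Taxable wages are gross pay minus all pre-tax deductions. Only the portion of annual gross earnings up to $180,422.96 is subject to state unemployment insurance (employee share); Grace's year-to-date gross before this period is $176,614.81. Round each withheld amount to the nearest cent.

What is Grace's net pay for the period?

$3,275.99

Pension contribution: $4,617.96 × 0.09 = $415.62
Taxable wages = $4,617.96 − $415.62 = $4,202.34
Federal tax withheld: $4,202.34 × 0.19 = $798.44
State unemployment insurance (employee share): only $180,422.96 − $176,614.81 = $3,808.15 of this check is subject → $3,808.15 × 0.0075 = $28.56
State disability insurance: $4,617.96 × 0.01 = $46.18
Parking deduction: $53.17
Total deductions = $415.62 + $798.44 + $28.56 + $46.18 + $53.17 = $1,341.97
Net pay = $4,617.96 − $1,341.97 = $3,275.99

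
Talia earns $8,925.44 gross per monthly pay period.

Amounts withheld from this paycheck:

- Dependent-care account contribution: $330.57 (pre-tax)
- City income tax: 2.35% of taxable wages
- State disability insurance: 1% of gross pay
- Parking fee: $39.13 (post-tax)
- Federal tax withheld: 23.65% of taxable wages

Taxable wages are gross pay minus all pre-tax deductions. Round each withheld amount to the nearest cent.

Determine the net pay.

Dependent-care account contribution: $330.57
Taxable wages = $8,925.44 − $330.57 = $8,594.87
City income tax: $8,594.87 × 0.0235 = $201.98
Federal tax withheld: $8,594.87 × 0.2365 = $2,032.69
State disability insurance: $8,925.44 × 0.01 = $89.25
Parking fee: $39.13
Total deductions = $330.57 + $201.98 + $2,032.69 + $89.25 + $39.13 = $2,693.62
Net pay = $8,925.44 − $2,693.62 = $6,231.82

$6,231.82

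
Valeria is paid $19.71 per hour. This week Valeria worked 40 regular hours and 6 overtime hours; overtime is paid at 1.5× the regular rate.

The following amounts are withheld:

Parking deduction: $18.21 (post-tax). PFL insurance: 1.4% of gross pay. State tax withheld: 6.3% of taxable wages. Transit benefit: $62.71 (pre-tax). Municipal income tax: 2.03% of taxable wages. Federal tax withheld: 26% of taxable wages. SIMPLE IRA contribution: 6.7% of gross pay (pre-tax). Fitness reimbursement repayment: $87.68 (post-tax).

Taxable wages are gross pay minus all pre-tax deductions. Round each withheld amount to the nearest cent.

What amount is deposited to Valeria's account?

Regular pay: 40 × $19.71 = $788.40
Overtime pay: 6 × $19.71 × 1.5 = $177.39
Gross pay = $788.40 + $177.39 = $965.79
SIMPLE IRA contribution: $965.79 × 0.067 = $64.71
Transit benefit: $62.71
Pre-tax total = $64.71 + $62.71 = $127.42
Taxable wages = $965.79 − $127.42 = $838.37
Municipal income tax: $838.37 × 0.0203 = $17.02
State tax withheld: $838.37 × 0.063 = $52.82
Federal tax withheld: $838.37 × 0.26 = $217.98
PFL insurance: $965.79 × 0.014 = $13.52
Fitness reimbursement repayment: $87.68
Parking deduction: $18.21
Total deductions = $64.71 + $62.71 + $17.02 + $52.82 + $217.98 + $13.52 + $87.68 + $18.21 = $534.65
Net pay = $965.79 − $534.65 = $431.14

$431.14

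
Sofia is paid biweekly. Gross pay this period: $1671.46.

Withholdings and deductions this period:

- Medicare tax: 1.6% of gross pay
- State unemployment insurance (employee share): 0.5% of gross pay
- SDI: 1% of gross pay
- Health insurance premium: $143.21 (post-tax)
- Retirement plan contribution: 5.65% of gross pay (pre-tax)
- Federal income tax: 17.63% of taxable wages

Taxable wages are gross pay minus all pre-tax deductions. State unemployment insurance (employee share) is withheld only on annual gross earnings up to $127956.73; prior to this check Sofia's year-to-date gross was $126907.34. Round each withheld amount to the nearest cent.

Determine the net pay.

Retirement plan contribution: $1671.46 × 0.0565 = $94.44
Taxable wages = $1671.46 − $94.44 = $1577.02
Federal income tax: $1577.02 × 0.1763 = $278.03
Medicare tax: $1671.46 × 0.016 = $26.74
State unemployment insurance (employee share): only $127956.73 − $126907.34 = $1049.39 of this check is subject → $1049.39 × 0.005 = $5.25
SDI: $1671.46 × 0.01 = $16.71
Health insurance premium: $143.21
Total deductions = $94.44 + $278.03 + $26.74 + $5.25 + $16.71 + $143.21 = $564.38
Net pay = $1671.46 − $564.38 = $1107.08

$1107.08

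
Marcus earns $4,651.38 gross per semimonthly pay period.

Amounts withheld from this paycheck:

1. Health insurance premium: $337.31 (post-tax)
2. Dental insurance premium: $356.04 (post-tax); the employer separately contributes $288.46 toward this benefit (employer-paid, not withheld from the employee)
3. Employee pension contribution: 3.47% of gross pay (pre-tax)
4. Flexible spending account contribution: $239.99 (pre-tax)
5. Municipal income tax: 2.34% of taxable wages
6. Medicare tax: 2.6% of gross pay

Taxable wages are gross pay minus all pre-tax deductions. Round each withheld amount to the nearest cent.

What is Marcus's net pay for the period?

$3,336.25

Flexible spending account contribution: $239.99
Employee pension contribution: $4,651.38 × 0.0347 = $161.40
Pre-tax total = $239.99 + $161.40 = $401.39
Taxable wages = $4,651.38 − $401.39 = $4,249.99
Municipal income tax: $4,249.99 × 0.0234 = $99.45
Medicare tax: $4,651.38 × 0.026 = $120.94
Health insurance premium: $337.31
Dental insurance premium: $356.04
(Employer's $288.46 toward dental insurance premium is not withheld from the employee.)
Total deductions = $239.99 + $161.40 + $99.45 + $120.94 + $337.31 + $356.04 = $1,315.13
Net pay = $4,651.38 − $1,315.13 = $3,336.25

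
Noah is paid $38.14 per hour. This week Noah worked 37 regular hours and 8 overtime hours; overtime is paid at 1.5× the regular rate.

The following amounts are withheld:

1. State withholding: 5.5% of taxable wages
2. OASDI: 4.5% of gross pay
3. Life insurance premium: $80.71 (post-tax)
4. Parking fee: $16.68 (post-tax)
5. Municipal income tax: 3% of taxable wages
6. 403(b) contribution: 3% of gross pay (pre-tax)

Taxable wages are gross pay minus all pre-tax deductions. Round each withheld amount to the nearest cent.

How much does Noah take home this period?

Regular pay: 37 × $38.14 = $1,411.18
Overtime pay: 8 × $38.14 × 1.5 = $457.68
Gross pay = $1,411.18 + $457.68 = $1,868.86
403(b) contribution: $1,868.86 × 0.03 = $56.07
Taxable wages = $1,868.86 − $56.07 = $1,812.79
Municipal income tax: $1,812.79 × 0.03 = $54.38
State withholding: $1,812.79 × 0.055 = $99.70
OASDI: $1,868.86 × 0.045 = $84.10
Life insurance premium: $80.71
Parking fee: $16.68
Total deductions = $56.07 + $54.38 + $99.70 + $84.10 + $80.71 + $16.68 = $391.64
Net pay = $1,868.86 − $391.64 = $1,477.22

$1,477.22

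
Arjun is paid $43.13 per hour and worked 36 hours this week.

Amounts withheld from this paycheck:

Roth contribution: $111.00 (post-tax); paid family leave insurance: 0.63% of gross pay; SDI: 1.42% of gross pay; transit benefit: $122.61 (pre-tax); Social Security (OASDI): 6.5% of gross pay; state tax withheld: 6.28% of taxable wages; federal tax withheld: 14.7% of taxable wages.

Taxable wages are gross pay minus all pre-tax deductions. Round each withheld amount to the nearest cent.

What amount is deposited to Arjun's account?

Gross pay: 36 × $43.13 = $1552.68
Transit benefit: $122.61
Taxable wages = $1552.68 − $122.61 = $1430.07
State tax withheld: $1430.07 × 0.0628 = $89.81
Federal tax withheld: $1430.07 × 0.147 = $210.22
Paid family leave insurance: $1552.68 × 0.0063 = $9.78
SDI: $1552.68 × 0.0142 = $22.05
Social Security (OASDI): $1552.68 × 0.065 = $100.92
Roth contribution: $111.00
Total deductions = $122.61 + $89.81 + $210.22 + $9.78 + $22.05 + $100.92 + $111.00 = $666.39
Net pay = $1552.68 − $666.39 = $886.29

$886.29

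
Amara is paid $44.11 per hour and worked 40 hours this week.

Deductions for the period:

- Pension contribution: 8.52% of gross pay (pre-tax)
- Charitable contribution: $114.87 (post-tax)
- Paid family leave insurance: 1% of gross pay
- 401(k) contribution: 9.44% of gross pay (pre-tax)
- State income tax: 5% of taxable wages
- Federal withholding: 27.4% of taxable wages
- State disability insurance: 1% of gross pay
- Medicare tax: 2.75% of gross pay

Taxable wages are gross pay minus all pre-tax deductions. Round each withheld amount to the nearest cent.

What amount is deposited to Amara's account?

$779.84

Gross pay: 40 × $44.11 = $1,764.40
Pension contribution: $1,764.40 × 0.0852 = $150.33
401(k) contribution: $1,764.40 × 0.0944 = $166.56
Pre-tax total = $150.33 + $166.56 = $316.89
Taxable wages = $1,764.40 − $316.89 = $1,447.51
Federal withholding: $1,447.51 × 0.274 = $396.62
State income tax: $1,447.51 × 0.05 = $72.38
Medicare tax: $1,764.40 × 0.0275 = $48.52
Paid family leave insurance: $1,764.40 × 0.01 = $17.64
State disability insurance: $1,764.40 × 0.01 = $17.64
Charitable contribution: $114.87
Total deductions = $150.33 + $166.56 + $396.62 + $72.38 + $48.52 + $17.64 + $17.64 + $114.87 = $984.56
Net pay = $1,764.40 − $984.56 = $779.84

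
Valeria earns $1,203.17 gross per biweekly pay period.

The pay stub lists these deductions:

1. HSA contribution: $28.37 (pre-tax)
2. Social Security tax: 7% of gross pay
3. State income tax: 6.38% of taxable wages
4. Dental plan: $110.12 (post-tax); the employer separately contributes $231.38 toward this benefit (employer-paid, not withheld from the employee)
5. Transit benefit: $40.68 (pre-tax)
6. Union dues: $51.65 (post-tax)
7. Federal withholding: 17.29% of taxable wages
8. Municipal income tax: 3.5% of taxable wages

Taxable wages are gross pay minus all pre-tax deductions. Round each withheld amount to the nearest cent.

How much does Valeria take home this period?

HSA contribution: $28.37
Transit benefit: $40.68
Pre-tax total = $28.37 + $40.68 = $69.05
Taxable wages = $1,203.17 − $69.05 = $1,134.12
Federal withholding: $1,134.12 × 0.1729 = $196.09
State income tax: $1,134.12 × 0.0638 = $72.36
Municipal income tax: $1,134.12 × 0.035 = $39.69
Social Security tax: $1,203.17 × 0.07 = $84.22
Dental plan: $110.12
Union dues: $51.65
(Employer's $231.38 toward dental plan is not withheld from the employee.)
Total deductions = $28.37 + $40.68 + $196.09 + $72.36 + $39.69 + $84.22 + $110.12 + $51.65 = $623.18
Net pay = $1,203.17 − $623.18 = $579.99

$579.99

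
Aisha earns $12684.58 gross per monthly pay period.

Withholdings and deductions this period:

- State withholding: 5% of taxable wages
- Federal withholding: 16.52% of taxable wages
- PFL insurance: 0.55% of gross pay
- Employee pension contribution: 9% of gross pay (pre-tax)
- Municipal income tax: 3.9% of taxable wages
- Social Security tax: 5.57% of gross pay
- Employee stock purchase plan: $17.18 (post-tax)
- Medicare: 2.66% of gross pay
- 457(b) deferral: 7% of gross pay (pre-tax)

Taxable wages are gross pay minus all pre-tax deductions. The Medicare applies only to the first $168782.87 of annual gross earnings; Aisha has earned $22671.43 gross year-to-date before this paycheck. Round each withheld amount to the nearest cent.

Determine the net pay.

$6815.65

457(b) deferral: $12684.58 × 0.07 = $887.92
Employee pension contribution: $12684.58 × 0.09 = $1141.61
Pre-tax total = $887.92 + $1141.61 = $2029.53
Taxable wages = $12684.58 − $2029.53 = $10655.05
Federal withholding: $10655.05 × 0.1652 = $1760.21
Municipal income tax: $10655.05 × 0.039 = $415.55
State withholding: $10655.05 × 0.05 = $532.75
Medicare: cap not yet reached, full $12684.58 is subject → $12684.58 × 0.0266 = $337.41
PFL insurance: $12684.58 × 0.0055 = $69.77
Social Security tax: $12684.58 × 0.0557 = $706.53
Employee stock purchase plan: $17.18
Total deductions = $887.92 + $1141.61 + $1760.21 + $415.55 + $532.75 + $337.41 + $69.77 + $706.53 + $17.18 = $5868.93
Net pay = $12684.58 − $5868.93 = $6815.65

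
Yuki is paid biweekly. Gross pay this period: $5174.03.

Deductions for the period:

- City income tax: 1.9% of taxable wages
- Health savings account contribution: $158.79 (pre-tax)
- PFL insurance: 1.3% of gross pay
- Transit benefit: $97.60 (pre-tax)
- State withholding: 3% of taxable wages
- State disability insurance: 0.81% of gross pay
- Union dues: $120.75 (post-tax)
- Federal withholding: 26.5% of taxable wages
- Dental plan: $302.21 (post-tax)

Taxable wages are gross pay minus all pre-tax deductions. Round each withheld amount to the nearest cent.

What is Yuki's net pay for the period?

$2841.37

Transit benefit: $97.60
Health savings account contribution: $158.79
Pre-tax total = $97.60 + $158.79 = $256.39
Taxable wages = $5174.03 − $256.39 = $4917.64
State withholding: $4917.64 × 0.03 = $147.53
City income tax: $4917.64 × 0.019 = $93.44
Federal withholding: $4917.64 × 0.265 = $1303.17
State disability insurance: $5174.03 × 0.0081 = $41.91
PFL insurance: $5174.03 × 0.013 = $67.26
Union dues: $120.75
Dental plan: $302.21
Total deductions = $97.60 + $158.79 + $147.53 + $93.44 + $1303.17 + $41.91 + $67.26 + $120.75 + $302.21 = $2332.66
Net pay = $5174.03 − $2332.66 = $2841.37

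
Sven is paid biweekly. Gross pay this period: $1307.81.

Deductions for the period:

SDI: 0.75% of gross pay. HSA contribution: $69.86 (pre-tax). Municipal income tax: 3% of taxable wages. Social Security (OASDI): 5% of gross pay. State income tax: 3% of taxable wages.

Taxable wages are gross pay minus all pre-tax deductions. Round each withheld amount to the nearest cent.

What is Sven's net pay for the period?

$1088.47

HSA contribution: $69.86
Taxable wages = $1307.81 − $69.86 = $1237.95
Municipal income tax: $1237.95 × 0.03 = $37.14
State income tax: $1237.95 × 0.03 = $37.14
SDI: $1307.81 × 0.0075 = $9.81
Social Security (OASDI): $1307.81 × 0.05 = $65.39
Total deductions = $69.86 + $37.14 + $37.14 + $9.81 + $65.39 = $219.34
Net pay = $1307.81 − $219.34 = $1088.47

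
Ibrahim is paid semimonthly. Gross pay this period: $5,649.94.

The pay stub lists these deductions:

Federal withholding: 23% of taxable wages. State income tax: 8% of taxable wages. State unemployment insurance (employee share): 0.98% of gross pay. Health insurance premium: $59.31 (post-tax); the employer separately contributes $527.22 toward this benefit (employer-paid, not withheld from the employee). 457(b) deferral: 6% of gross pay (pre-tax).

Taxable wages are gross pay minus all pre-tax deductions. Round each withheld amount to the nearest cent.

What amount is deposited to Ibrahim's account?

$3,549.86

457(b) deferral: $5,649.94 × 0.06 = $339.00
Taxable wages = $5,649.94 − $339.00 = $5,310.94
State income tax: $5,310.94 × 0.08 = $424.88
Federal withholding: $5,310.94 × 0.23 = $1,221.52
State unemployment insurance (employee share): $5,649.94 × 0.0098 = $55.37
Health insurance premium: $59.31
(Employer's $527.22 toward health insurance premium is not withheld from the employee.)
Total deductions = $339.00 + $424.88 + $1,221.52 + $55.37 + $59.31 = $2,100.08
Net pay = $5,649.94 − $2,100.08 = $3,549.86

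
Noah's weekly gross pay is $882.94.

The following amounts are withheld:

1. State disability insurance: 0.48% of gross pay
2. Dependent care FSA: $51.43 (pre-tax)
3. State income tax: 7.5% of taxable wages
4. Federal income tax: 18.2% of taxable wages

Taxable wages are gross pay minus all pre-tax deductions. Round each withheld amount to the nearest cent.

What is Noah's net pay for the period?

Dependent care FSA: $51.43
Taxable wages = $882.94 − $51.43 = $831.51
Federal income tax: $831.51 × 0.182 = $151.33
State income tax: $831.51 × 0.075 = $62.36
State disability insurance: $882.94 × 0.0048 = $4.24
Total deductions = $51.43 + $151.33 + $62.36 + $4.24 = $269.36
Net pay = $882.94 − $269.36 = $613.58

$613.58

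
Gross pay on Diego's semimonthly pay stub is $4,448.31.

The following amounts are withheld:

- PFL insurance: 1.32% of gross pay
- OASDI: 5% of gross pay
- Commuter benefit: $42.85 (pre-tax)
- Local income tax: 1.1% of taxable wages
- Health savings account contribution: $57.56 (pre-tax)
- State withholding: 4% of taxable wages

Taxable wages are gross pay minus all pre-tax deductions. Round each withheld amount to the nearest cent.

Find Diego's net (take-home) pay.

$3,845.01

Commuter benefit: $42.85
Health savings account contribution: $57.56
Pre-tax total = $42.85 + $57.56 = $100.41
Taxable wages = $4,448.31 − $100.41 = $4,347.90
Local income tax: $4,347.90 × 0.011 = $47.83
State withholding: $4,347.90 × 0.04 = $173.92
PFL insurance: $4,448.31 × 0.0132 = $58.72
OASDI: $4,448.31 × 0.05 = $222.42
Total deductions = $42.85 + $57.56 + $47.83 + $173.92 + $58.72 + $222.42 = $603.30
Net pay = $4,448.31 − $603.30 = $3,845.01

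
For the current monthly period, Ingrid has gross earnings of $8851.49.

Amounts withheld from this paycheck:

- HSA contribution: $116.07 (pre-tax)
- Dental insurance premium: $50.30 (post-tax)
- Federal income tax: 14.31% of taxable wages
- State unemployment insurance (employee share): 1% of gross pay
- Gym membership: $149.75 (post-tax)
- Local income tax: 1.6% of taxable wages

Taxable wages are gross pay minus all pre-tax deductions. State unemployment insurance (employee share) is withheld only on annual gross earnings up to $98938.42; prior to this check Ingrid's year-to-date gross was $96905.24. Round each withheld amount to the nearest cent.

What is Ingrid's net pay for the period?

HSA contribution: $116.07
Taxable wages = $8851.49 − $116.07 = $8735.42
Local income tax: $8735.42 × 0.016 = $139.77
Federal income tax: $8735.42 × 0.1431 = $1250.04
State unemployment insurance (employee share): only $98938.42 − $96905.24 = $2033.18 of this check is subject → $2033.18 × 0.01 = $20.33
Dental insurance premium: $50.30
Gym membership: $149.75
Total deductions = $116.07 + $139.77 + $1250.04 + $20.33 + $50.30 + $149.75 = $1726.26
Net pay = $8851.49 − $1726.26 = $7125.23

$7125.23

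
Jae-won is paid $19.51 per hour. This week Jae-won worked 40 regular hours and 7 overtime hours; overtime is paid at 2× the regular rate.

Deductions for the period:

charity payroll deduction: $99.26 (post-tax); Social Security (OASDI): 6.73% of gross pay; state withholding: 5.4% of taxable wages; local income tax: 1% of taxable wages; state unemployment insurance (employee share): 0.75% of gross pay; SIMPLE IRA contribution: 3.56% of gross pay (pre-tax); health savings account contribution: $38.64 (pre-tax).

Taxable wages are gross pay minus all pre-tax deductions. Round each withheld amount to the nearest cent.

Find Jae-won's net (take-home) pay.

$736.78

Regular pay: 40 × $19.51 = $780.40
Overtime pay: 7 × $19.51 × 2 = $273.14
Gross pay = $780.40 + $273.14 = $1,053.54
Health savings account contribution: $38.64
SIMPLE IRA contribution: $1,053.54 × 0.0356 = $37.51
Pre-tax total = $38.64 + $37.51 = $76.15
Taxable wages = $1,053.54 − $76.15 = $977.39
State withholding: $977.39 × 0.054 = $52.78
Local income tax: $977.39 × 0.01 = $9.77
Social Security (OASDI): $1,053.54 × 0.0673 = $70.90
State unemployment insurance (employee share): $1,053.54 × 0.0075 = $7.90
Charity payroll deduction: $99.26
Total deductions = $38.64 + $37.51 + $52.78 + $9.77 + $70.90 + $7.90 + $99.26 = $316.76
Net pay = $1,053.54 − $316.76 = $736.78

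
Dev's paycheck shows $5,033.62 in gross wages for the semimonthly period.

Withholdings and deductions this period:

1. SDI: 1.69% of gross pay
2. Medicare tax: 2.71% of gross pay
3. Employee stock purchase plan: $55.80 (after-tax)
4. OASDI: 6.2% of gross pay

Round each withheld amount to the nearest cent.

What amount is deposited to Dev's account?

$4,444.26

Medicare tax: $5,033.62 × 0.0271 = $136.41
SDI: $5,033.62 × 0.0169 = $85.07
OASDI: $5,033.62 × 0.062 = $312.08
Employee stock purchase plan: $55.80
Total deductions = $136.41 + $85.07 + $312.08 + $55.80 = $589.36
Net pay = $5,033.62 − $589.36 = $4,444.26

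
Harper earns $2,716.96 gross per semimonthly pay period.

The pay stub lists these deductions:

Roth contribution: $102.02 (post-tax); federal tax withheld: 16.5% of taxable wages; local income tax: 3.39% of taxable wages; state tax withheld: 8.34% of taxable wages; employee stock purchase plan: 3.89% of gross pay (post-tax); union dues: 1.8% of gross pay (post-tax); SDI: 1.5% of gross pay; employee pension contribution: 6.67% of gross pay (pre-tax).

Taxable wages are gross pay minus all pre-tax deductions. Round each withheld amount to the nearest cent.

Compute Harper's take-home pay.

Employee pension contribution: $2,716.96 × 0.0667 = $181.22
Taxable wages = $2,716.96 − $181.22 = $2,535.74
Local income tax: $2,535.74 × 0.0339 = $85.96
State tax withheld: $2,535.74 × 0.0834 = $211.48
Federal tax withheld: $2,535.74 × 0.165 = $418.40
SDI: $2,716.96 × 0.015 = $40.75
Employee stock purchase plan: $2,716.96 × 0.0389 = $105.69
Roth contribution: $102.02
Union dues: $2,716.96 × 0.018 = $48.91
Total deductions = $181.22 + $85.96 + $211.48 + $418.40 + $40.75 + $105.69 + $102.02 + $48.91 = $1,194.43
Net pay = $2,716.96 − $1,194.43 = $1,522.53

$1,522.53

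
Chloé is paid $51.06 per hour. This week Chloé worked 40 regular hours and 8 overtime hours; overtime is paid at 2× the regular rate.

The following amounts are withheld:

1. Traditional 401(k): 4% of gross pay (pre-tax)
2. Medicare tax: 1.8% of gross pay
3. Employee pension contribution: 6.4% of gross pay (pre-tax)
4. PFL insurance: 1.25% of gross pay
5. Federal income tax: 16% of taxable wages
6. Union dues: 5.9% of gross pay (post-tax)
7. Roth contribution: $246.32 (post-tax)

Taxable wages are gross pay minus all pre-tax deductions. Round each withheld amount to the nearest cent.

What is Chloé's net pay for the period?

Regular pay: 40 × $51.06 = $2,042.40
Overtime pay: 8 × $51.06 × 2 = $816.96
Gross pay = $2,042.40 + $816.96 = $2,859.36
Employee pension contribution: $2,859.36 × 0.064 = $183.00
Traditional 401(k): $2,859.36 × 0.04 = $114.37
Pre-tax total = $183.00 + $114.37 = $297.37
Taxable wages = $2,859.36 − $297.37 = $2,561.99
Federal income tax: $2,561.99 × 0.16 = $409.92
Medicare tax: $2,859.36 × 0.018 = $51.47
PFL insurance: $2,859.36 × 0.0125 = $35.74
Roth contribution: $246.32
Union dues: $2,859.36 × 0.059 = $168.70
Total deductions = $183.00 + $114.37 + $409.92 + $51.47 + $35.74 + $246.32 + $168.70 = $1,209.52
Net pay = $2,859.36 − $1,209.52 = $1,649.84

$1,649.84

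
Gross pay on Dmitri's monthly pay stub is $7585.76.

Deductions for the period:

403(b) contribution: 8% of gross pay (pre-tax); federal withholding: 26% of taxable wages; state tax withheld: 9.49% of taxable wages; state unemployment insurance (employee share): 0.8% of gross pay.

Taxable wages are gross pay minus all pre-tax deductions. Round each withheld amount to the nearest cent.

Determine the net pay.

$4441.40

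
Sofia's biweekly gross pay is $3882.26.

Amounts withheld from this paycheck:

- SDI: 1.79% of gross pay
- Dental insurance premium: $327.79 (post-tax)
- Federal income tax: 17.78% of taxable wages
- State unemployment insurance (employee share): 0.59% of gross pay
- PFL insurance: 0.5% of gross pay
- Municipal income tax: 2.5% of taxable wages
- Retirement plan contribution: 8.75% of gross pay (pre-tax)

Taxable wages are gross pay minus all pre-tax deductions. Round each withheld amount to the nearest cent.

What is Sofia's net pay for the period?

$2384.53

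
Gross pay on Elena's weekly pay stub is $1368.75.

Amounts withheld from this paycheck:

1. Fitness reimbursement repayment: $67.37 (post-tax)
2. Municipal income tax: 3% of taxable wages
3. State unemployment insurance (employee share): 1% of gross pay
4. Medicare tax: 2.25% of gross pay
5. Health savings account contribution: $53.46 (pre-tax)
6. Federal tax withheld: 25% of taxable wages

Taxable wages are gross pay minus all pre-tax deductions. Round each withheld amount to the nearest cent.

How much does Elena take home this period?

$835.15

Health savings account contribution: $53.46
Taxable wages = $1368.75 − $53.46 = $1315.29
Municipal income tax: $1315.29 × 0.03 = $39.46
Federal tax withheld: $1315.29 × 0.25 = $328.82
Medicare tax: $1368.75 × 0.0225 = $30.80
State unemployment insurance (employee share): $1368.75 × 0.01 = $13.69
Fitness reimbursement repayment: $67.37
Total deductions = $53.46 + $39.46 + $328.82 + $30.80 + $13.69 + $67.37 = $533.60
Net pay = $1368.75 − $533.60 = $835.15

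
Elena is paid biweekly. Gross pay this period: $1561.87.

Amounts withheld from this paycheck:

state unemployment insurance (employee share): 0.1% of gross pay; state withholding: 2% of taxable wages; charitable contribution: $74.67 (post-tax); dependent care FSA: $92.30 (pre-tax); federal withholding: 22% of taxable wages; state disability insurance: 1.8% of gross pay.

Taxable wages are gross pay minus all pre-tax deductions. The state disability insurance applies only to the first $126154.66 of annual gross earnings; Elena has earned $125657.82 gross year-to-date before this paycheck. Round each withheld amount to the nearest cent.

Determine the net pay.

$1031.70

Dependent care FSA: $92.30
Taxable wages = $1561.87 − $92.30 = $1469.57
Federal withholding: $1469.57 × 0.22 = $323.31
State withholding: $1469.57 × 0.02 = $29.39
State unemployment insurance (employee share): $1561.87 × 0.001 = $1.56
State disability insurance: only $126154.66 − $125657.82 = $496.84 of this check is subject → $496.84 × 0.018 = $8.94
Charitable contribution: $74.67
Total deductions = $92.30 + $323.31 + $29.39 + $1.56 + $8.94 + $74.67 = $530.17
Net pay = $1561.87 − $530.17 = $1031.70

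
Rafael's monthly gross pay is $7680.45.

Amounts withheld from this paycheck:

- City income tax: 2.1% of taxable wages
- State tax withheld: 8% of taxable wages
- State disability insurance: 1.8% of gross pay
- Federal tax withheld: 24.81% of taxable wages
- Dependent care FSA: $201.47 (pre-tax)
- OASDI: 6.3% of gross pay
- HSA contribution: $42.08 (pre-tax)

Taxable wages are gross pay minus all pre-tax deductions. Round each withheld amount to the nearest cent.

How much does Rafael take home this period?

$4218.57

Dependent care FSA: $201.47
HSA contribution: $42.08
Pre-tax total = $201.47 + $42.08 = $243.55
Taxable wages = $7680.45 − $243.55 = $7436.90
City income tax: $7436.90 × 0.021 = $156.17
State tax withheld: $7436.90 × 0.08 = $594.95
Federal tax withheld: $7436.90 × 0.2481 = $1845.09
State disability insurance: $7680.45 × 0.018 = $138.25
OASDI: $7680.45 × 0.063 = $483.87
Total deductions = $201.47 + $42.08 + $156.17 + $594.95 + $1845.09 + $138.25 + $483.87 = $3461.88
Net pay = $7680.45 − $3461.88 = $4218.57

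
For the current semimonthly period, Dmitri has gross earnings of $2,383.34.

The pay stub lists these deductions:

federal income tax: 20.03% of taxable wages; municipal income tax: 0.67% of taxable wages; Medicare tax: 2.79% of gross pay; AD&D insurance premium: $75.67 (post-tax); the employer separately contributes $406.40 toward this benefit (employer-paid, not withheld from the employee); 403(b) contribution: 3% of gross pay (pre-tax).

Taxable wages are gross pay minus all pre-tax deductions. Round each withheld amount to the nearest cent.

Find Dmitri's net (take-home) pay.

403(b) contribution: $2,383.34 × 0.03 = $71.50
Taxable wages = $2,383.34 − $71.50 = $2,311.84
Federal income tax: $2,311.84 × 0.2003 = $463.06
Municipal income tax: $2,311.84 × 0.0067 = $15.49
Medicare tax: $2,383.34 × 0.0279 = $66.50
AD&D insurance premium: $75.67
(Employer's $406.40 toward AD&D insurance premium is not withheld from the employee.)
Total deductions = $71.50 + $463.06 + $15.49 + $66.50 + $75.67 = $692.22
Net pay = $2,383.34 − $692.22 = $1,691.12

$1,691.12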